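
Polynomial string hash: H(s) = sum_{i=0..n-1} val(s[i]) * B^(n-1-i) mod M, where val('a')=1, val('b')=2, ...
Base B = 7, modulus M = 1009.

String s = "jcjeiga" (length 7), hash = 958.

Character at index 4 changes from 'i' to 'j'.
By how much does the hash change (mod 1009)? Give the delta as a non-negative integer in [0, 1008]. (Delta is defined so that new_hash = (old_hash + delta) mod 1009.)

Answer: 49

Derivation:
Delta formula: (val(new) - val(old)) * B^(n-1-k) mod M
  val('j') - val('i') = 10 - 9 = 1
  B^(n-1-k) = 7^2 mod 1009 = 49
  Delta = 1 * 49 mod 1009 = 49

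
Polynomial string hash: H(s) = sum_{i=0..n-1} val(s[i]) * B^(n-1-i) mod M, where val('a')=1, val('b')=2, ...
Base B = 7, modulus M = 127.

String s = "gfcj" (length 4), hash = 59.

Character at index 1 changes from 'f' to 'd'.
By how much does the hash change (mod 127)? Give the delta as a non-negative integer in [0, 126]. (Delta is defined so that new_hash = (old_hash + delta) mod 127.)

Delta formula: (val(new) - val(old)) * B^(n-1-k) mod M
  val('d') - val('f') = 4 - 6 = -2
  B^(n-1-k) = 7^2 mod 127 = 49
  Delta = -2 * 49 mod 127 = 29

Answer: 29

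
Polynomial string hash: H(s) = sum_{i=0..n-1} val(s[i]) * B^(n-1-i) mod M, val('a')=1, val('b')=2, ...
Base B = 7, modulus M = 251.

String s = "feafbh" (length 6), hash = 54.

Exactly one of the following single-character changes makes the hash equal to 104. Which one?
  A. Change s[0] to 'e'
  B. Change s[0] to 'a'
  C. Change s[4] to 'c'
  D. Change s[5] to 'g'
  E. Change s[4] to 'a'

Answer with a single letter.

Option A: s[0]='f'->'e', delta=(5-6)*7^5 mod 251 = 10, hash=54+10 mod 251 = 64
Option B: s[0]='f'->'a', delta=(1-6)*7^5 mod 251 = 50, hash=54+50 mod 251 = 104 <-- target
Option C: s[4]='b'->'c', delta=(3-2)*7^1 mod 251 = 7, hash=54+7 mod 251 = 61
Option D: s[5]='h'->'g', delta=(7-8)*7^0 mod 251 = 250, hash=54+250 mod 251 = 53
Option E: s[4]='b'->'a', delta=(1-2)*7^1 mod 251 = 244, hash=54+244 mod 251 = 47

Answer: B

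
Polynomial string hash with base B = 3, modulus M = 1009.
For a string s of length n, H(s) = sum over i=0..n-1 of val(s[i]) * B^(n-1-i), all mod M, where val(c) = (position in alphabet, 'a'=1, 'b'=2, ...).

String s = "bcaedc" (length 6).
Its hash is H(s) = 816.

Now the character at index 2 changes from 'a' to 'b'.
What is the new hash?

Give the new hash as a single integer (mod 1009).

val('a') = 1, val('b') = 2
Position k = 2, exponent = n-1-k = 3
B^3 mod M = 3^3 mod 1009 = 27
Delta = (2 - 1) * 27 mod 1009 = 27
New hash = (816 + 27) mod 1009 = 843

Answer: 843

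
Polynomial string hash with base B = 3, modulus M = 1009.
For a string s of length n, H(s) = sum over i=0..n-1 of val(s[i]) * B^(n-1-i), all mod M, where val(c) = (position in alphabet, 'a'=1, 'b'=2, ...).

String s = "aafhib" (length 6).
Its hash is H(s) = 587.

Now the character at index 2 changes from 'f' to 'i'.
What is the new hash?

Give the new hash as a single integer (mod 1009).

Answer: 668

Derivation:
val('f') = 6, val('i') = 9
Position k = 2, exponent = n-1-k = 3
B^3 mod M = 3^3 mod 1009 = 27
Delta = (9 - 6) * 27 mod 1009 = 81
New hash = (587 + 81) mod 1009 = 668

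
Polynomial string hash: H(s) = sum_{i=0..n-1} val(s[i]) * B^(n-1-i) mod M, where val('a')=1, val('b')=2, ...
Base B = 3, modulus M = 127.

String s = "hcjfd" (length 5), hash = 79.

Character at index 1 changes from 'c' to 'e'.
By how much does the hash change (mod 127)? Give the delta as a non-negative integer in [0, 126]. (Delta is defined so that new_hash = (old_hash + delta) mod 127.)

Answer: 54

Derivation:
Delta formula: (val(new) - val(old)) * B^(n-1-k) mod M
  val('e') - val('c') = 5 - 3 = 2
  B^(n-1-k) = 3^3 mod 127 = 27
  Delta = 2 * 27 mod 127 = 54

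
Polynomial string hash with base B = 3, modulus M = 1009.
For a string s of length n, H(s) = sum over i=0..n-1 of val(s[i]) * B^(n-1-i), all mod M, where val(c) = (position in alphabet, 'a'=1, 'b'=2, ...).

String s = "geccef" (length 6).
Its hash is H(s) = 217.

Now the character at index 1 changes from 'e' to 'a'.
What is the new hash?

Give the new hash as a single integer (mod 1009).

Answer: 902

Derivation:
val('e') = 5, val('a') = 1
Position k = 1, exponent = n-1-k = 4
B^4 mod M = 3^4 mod 1009 = 81
Delta = (1 - 5) * 81 mod 1009 = 685
New hash = (217 + 685) mod 1009 = 902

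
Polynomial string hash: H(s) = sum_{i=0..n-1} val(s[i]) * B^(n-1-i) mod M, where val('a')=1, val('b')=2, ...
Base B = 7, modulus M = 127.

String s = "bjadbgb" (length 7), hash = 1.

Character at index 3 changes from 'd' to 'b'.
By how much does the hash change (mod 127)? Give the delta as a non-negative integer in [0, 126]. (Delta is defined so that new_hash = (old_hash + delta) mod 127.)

Answer: 76

Derivation:
Delta formula: (val(new) - val(old)) * B^(n-1-k) mod M
  val('b') - val('d') = 2 - 4 = -2
  B^(n-1-k) = 7^3 mod 127 = 89
  Delta = -2 * 89 mod 127 = 76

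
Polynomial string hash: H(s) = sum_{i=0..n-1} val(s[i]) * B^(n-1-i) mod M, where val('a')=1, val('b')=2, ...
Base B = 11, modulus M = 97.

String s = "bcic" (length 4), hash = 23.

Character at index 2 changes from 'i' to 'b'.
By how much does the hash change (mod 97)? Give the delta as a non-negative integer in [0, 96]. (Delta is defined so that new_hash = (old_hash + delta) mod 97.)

Answer: 20

Derivation:
Delta formula: (val(new) - val(old)) * B^(n-1-k) mod M
  val('b') - val('i') = 2 - 9 = -7
  B^(n-1-k) = 11^1 mod 97 = 11
  Delta = -7 * 11 mod 97 = 20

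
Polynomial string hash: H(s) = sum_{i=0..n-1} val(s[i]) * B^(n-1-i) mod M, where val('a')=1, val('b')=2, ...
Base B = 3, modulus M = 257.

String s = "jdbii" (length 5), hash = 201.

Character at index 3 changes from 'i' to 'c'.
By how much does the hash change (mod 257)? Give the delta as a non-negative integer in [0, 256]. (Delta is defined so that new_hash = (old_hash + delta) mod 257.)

Answer: 239

Derivation:
Delta formula: (val(new) - val(old)) * B^(n-1-k) mod M
  val('c') - val('i') = 3 - 9 = -6
  B^(n-1-k) = 3^1 mod 257 = 3
  Delta = -6 * 3 mod 257 = 239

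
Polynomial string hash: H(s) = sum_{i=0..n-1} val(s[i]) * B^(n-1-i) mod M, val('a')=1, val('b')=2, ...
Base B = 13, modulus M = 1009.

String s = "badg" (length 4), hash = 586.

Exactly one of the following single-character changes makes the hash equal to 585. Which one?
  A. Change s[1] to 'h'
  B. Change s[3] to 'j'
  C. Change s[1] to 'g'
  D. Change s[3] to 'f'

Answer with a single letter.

Answer: D

Derivation:
Option A: s[1]='a'->'h', delta=(8-1)*13^2 mod 1009 = 174, hash=586+174 mod 1009 = 760
Option B: s[3]='g'->'j', delta=(10-7)*13^0 mod 1009 = 3, hash=586+3 mod 1009 = 589
Option C: s[1]='a'->'g', delta=(7-1)*13^2 mod 1009 = 5, hash=586+5 mod 1009 = 591
Option D: s[3]='g'->'f', delta=(6-7)*13^0 mod 1009 = 1008, hash=586+1008 mod 1009 = 585 <-- target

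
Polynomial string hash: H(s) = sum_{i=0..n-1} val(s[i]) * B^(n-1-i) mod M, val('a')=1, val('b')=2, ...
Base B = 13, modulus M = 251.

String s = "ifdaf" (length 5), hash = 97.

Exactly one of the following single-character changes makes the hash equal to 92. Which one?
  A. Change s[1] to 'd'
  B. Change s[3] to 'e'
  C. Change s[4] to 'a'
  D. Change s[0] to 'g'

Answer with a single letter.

Answer: C

Derivation:
Option A: s[1]='f'->'d', delta=(4-6)*13^3 mod 251 = 124, hash=97+124 mod 251 = 221
Option B: s[3]='a'->'e', delta=(5-1)*13^1 mod 251 = 52, hash=97+52 mod 251 = 149
Option C: s[4]='f'->'a', delta=(1-6)*13^0 mod 251 = 246, hash=97+246 mod 251 = 92 <-- target
Option D: s[0]='i'->'g', delta=(7-9)*13^4 mod 251 = 106, hash=97+106 mod 251 = 203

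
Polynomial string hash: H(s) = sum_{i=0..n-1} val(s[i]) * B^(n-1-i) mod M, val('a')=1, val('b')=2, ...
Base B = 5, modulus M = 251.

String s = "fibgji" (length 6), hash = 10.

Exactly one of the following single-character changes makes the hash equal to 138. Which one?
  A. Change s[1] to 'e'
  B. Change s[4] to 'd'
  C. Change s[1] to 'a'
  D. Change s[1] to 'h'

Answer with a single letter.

Option A: s[1]='i'->'e', delta=(5-9)*5^4 mod 251 = 10, hash=10+10 mod 251 = 20
Option B: s[4]='j'->'d', delta=(4-10)*5^1 mod 251 = 221, hash=10+221 mod 251 = 231
Option C: s[1]='i'->'a', delta=(1-9)*5^4 mod 251 = 20, hash=10+20 mod 251 = 30
Option D: s[1]='i'->'h', delta=(8-9)*5^4 mod 251 = 128, hash=10+128 mod 251 = 138 <-- target

Answer: D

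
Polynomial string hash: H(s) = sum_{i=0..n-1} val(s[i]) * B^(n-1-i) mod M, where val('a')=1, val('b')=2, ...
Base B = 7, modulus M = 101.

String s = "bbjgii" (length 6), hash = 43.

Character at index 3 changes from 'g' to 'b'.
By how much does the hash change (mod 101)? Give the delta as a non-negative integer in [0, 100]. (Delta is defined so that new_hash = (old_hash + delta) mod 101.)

Delta formula: (val(new) - val(old)) * B^(n-1-k) mod M
  val('b') - val('g') = 2 - 7 = -5
  B^(n-1-k) = 7^2 mod 101 = 49
  Delta = -5 * 49 mod 101 = 58

Answer: 58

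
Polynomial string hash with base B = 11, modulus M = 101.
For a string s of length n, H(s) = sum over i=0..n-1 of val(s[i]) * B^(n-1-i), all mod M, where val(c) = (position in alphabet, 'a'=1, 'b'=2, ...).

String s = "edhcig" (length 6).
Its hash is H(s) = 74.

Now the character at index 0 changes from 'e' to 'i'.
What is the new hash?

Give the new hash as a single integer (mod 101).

Answer: 100

Derivation:
val('e') = 5, val('i') = 9
Position k = 0, exponent = n-1-k = 5
B^5 mod M = 11^5 mod 101 = 57
Delta = (9 - 5) * 57 mod 101 = 26
New hash = (74 + 26) mod 101 = 100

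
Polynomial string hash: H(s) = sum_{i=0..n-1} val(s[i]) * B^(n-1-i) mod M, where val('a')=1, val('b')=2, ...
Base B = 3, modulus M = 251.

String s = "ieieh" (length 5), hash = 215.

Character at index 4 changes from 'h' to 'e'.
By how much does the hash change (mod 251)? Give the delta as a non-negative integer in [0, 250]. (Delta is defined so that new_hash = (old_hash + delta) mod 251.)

Answer: 248

Derivation:
Delta formula: (val(new) - val(old)) * B^(n-1-k) mod M
  val('e') - val('h') = 5 - 8 = -3
  B^(n-1-k) = 3^0 mod 251 = 1
  Delta = -3 * 1 mod 251 = 248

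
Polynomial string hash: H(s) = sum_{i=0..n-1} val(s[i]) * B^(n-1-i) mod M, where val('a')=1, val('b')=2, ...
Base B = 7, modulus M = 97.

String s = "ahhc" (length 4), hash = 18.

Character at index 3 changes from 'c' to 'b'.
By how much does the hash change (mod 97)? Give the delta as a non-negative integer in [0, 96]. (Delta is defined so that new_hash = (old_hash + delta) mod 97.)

Delta formula: (val(new) - val(old)) * B^(n-1-k) mod M
  val('b') - val('c') = 2 - 3 = -1
  B^(n-1-k) = 7^0 mod 97 = 1
  Delta = -1 * 1 mod 97 = 96

Answer: 96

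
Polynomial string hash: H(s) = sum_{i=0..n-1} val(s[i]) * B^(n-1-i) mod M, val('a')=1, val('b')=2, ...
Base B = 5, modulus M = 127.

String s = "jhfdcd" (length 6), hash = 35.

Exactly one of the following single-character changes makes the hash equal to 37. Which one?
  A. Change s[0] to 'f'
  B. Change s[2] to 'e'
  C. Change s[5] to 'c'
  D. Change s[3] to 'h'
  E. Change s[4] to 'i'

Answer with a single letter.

Option A: s[0]='j'->'f', delta=(6-10)*5^5 mod 127 = 73, hash=35+73 mod 127 = 108
Option B: s[2]='f'->'e', delta=(5-6)*5^3 mod 127 = 2, hash=35+2 mod 127 = 37 <-- target
Option C: s[5]='d'->'c', delta=(3-4)*5^0 mod 127 = 126, hash=35+126 mod 127 = 34
Option D: s[3]='d'->'h', delta=(8-4)*5^2 mod 127 = 100, hash=35+100 mod 127 = 8
Option E: s[4]='c'->'i', delta=(9-3)*5^1 mod 127 = 30, hash=35+30 mod 127 = 65

Answer: B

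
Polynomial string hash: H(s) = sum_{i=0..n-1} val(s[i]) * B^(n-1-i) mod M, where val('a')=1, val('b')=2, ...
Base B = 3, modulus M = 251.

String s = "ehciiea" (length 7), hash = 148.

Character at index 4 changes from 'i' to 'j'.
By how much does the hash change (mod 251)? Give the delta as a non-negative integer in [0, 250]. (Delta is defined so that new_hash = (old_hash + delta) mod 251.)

Delta formula: (val(new) - val(old)) * B^(n-1-k) mod M
  val('j') - val('i') = 10 - 9 = 1
  B^(n-1-k) = 3^2 mod 251 = 9
  Delta = 1 * 9 mod 251 = 9

Answer: 9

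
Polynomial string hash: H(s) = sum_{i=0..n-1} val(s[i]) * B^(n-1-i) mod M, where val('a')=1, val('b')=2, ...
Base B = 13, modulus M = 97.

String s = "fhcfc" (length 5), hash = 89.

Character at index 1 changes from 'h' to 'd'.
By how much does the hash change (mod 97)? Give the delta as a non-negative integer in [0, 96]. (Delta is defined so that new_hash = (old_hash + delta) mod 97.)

Delta formula: (val(new) - val(old)) * B^(n-1-k) mod M
  val('d') - val('h') = 4 - 8 = -4
  B^(n-1-k) = 13^3 mod 97 = 63
  Delta = -4 * 63 mod 97 = 39

Answer: 39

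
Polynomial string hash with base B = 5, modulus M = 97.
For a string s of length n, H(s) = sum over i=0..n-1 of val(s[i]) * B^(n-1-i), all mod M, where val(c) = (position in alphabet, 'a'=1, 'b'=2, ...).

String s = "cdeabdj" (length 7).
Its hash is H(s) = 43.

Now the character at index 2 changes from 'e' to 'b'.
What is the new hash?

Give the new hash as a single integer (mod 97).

Answer: 11

Derivation:
val('e') = 5, val('b') = 2
Position k = 2, exponent = n-1-k = 4
B^4 mod M = 5^4 mod 97 = 43
Delta = (2 - 5) * 43 mod 97 = 65
New hash = (43 + 65) mod 97 = 11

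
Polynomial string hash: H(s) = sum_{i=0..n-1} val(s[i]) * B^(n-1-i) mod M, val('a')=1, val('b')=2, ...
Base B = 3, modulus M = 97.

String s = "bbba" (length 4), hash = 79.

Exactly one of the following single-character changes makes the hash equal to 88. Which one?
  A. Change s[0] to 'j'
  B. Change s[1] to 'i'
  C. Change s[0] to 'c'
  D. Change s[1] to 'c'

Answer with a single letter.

Option A: s[0]='b'->'j', delta=(10-2)*3^3 mod 97 = 22, hash=79+22 mod 97 = 4
Option B: s[1]='b'->'i', delta=(9-2)*3^2 mod 97 = 63, hash=79+63 mod 97 = 45
Option C: s[0]='b'->'c', delta=(3-2)*3^3 mod 97 = 27, hash=79+27 mod 97 = 9
Option D: s[1]='b'->'c', delta=(3-2)*3^2 mod 97 = 9, hash=79+9 mod 97 = 88 <-- target

Answer: D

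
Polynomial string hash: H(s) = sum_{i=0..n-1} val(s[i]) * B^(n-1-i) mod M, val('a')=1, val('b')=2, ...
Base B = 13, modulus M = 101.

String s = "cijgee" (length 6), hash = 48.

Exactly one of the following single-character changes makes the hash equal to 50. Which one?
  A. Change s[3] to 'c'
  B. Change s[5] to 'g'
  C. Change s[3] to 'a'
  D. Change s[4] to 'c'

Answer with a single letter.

Option A: s[3]='g'->'c', delta=(3-7)*13^2 mod 101 = 31, hash=48+31 mod 101 = 79
Option B: s[5]='e'->'g', delta=(7-5)*13^0 mod 101 = 2, hash=48+2 mod 101 = 50 <-- target
Option C: s[3]='g'->'a', delta=(1-7)*13^2 mod 101 = 97, hash=48+97 mod 101 = 44
Option D: s[4]='e'->'c', delta=(3-5)*13^1 mod 101 = 75, hash=48+75 mod 101 = 22

Answer: B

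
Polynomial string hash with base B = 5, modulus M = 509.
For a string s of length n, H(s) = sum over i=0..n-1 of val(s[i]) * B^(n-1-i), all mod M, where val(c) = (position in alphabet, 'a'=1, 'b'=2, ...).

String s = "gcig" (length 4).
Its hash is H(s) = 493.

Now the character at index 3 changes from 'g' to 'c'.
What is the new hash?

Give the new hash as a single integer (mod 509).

val('g') = 7, val('c') = 3
Position k = 3, exponent = n-1-k = 0
B^0 mod M = 5^0 mod 509 = 1
Delta = (3 - 7) * 1 mod 509 = 505
New hash = (493 + 505) mod 509 = 489

Answer: 489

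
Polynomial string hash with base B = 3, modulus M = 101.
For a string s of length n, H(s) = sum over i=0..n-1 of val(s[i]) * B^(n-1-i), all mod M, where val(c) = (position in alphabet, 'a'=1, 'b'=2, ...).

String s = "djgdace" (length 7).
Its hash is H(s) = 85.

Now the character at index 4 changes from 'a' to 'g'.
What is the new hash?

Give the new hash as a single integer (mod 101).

Answer: 38

Derivation:
val('a') = 1, val('g') = 7
Position k = 4, exponent = n-1-k = 2
B^2 mod M = 3^2 mod 101 = 9
Delta = (7 - 1) * 9 mod 101 = 54
New hash = (85 + 54) mod 101 = 38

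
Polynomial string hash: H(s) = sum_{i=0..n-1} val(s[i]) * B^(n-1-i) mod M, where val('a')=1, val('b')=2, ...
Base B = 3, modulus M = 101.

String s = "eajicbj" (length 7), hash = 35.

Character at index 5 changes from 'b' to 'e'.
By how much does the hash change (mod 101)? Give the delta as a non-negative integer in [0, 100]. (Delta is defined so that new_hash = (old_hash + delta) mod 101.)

Answer: 9

Derivation:
Delta formula: (val(new) - val(old)) * B^(n-1-k) mod M
  val('e') - val('b') = 5 - 2 = 3
  B^(n-1-k) = 3^1 mod 101 = 3
  Delta = 3 * 3 mod 101 = 9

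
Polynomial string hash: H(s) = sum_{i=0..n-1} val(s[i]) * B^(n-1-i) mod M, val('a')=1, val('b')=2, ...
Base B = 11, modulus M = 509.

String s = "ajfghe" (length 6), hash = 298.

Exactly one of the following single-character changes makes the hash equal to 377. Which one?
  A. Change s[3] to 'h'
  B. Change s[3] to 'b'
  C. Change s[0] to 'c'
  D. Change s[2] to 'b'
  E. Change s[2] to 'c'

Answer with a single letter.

Option A: s[3]='g'->'h', delta=(8-7)*11^2 mod 509 = 121, hash=298+121 mod 509 = 419
Option B: s[3]='g'->'b', delta=(2-7)*11^2 mod 509 = 413, hash=298+413 mod 509 = 202
Option C: s[0]='a'->'c', delta=(3-1)*11^5 mod 509 = 414, hash=298+414 mod 509 = 203
Option D: s[2]='f'->'b', delta=(2-6)*11^3 mod 509 = 275, hash=298+275 mod 509 = 64
Option E: s[2]='f'->'c', delta=(3-6)*11^3 mod 509 = 79, hash=298+79 mod 509 = 377 <-- target

Answer: E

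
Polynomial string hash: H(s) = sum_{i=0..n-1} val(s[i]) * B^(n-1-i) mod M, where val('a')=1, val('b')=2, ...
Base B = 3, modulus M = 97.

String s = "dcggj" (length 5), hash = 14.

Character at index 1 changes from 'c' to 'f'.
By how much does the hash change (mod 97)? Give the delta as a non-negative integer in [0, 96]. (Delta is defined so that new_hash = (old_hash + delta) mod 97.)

Answer: 81

Derivation:
Delta formula: (val(new) - val(old)) * B^(n-1-k) mod M
  val('f') - val('c') = 6 - 3 = 3
  B^(n-1-k) = 3^3 mod 97 = 27
  Delta = 3 * 27 mod 97 = 81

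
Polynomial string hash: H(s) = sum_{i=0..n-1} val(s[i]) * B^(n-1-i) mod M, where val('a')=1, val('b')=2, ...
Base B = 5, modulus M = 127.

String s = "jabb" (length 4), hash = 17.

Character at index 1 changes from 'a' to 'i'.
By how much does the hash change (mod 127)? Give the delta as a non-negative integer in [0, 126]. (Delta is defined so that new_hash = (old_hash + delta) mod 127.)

Delta formula: (val(new) - val(old)) * B^(n-1-k) mod M
  val('i') - val('a') = 9 - 1 = 8
  B^(n-1-k) = 5^2 mod 127 = 25
  Delta = 8 * 25 mod 127 = 73

Answer: 73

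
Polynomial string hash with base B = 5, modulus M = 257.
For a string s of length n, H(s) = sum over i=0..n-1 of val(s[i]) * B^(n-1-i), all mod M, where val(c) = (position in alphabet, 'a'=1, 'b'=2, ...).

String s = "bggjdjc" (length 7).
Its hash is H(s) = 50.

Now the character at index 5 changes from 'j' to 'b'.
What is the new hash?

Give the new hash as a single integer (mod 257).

val('j') = 10, val('b') = 2
Position k = 5, exponent = n-1-k = 1
B^1 mod M = 5^1 mod 257 = 5
Delta = (2 - 10) * 5 mod 257 = 217
New hash = (50 + 217) mod 257 = 10

Answer: 10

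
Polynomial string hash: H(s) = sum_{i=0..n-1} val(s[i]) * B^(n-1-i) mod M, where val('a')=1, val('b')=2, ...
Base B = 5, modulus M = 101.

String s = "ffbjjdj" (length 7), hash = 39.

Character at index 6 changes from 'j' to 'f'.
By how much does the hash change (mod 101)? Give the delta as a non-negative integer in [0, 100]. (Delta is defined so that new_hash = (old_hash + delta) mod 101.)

Answer: 97

Derivation:
Delta formula: (val(new) - val(old)) * B^(n-1-k) mod M
  val('f') - val('j') = 6 - 10 = -4
  B^(n-1-k) = 5^0 mod 101 = 1
  Delta = -4 * 1 mod 101 = 97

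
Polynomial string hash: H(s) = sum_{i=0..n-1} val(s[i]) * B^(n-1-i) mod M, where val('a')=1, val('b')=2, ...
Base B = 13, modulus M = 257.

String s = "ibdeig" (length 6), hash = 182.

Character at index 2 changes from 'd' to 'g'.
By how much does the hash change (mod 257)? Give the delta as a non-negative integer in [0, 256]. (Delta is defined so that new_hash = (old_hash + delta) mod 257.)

Delta formula: (val(new) - val(old)) * B^(n-1-k) mod M
  val('g') - val('d') = 7 - 4 = 3
  B^(n-1-k) = 13^3 mod 257 = 141
  Delta = 3 * 141 mod 257 = 166

Answer: 166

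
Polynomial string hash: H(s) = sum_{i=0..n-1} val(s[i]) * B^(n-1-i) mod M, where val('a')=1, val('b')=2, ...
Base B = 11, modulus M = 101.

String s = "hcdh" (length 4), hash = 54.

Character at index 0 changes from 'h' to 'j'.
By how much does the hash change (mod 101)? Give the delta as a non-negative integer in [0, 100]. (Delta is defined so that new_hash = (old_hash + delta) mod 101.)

Delta formula: (val(new) - val(old)) * B^(n-1-k) mod M
  val('j') - val('h') = 10 - 8 = 2
  B^(n-1-k) = 11^3 mod 101 = 18
  Delta = 2 * 18 mod 101 = 36

Answer: 36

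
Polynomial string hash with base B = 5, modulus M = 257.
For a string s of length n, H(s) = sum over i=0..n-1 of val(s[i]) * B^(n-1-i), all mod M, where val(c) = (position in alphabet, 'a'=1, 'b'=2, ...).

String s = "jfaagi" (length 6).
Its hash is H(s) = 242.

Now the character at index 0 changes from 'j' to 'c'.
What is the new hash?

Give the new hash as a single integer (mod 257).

Answer: 212

Derivation:
val('j') = 10, val('c') = 3
Position k = 0, exponent = n-1-k = 5
B^5 mod M = 5^5 mod 257 = 41
Delta = (3 - 10) * 41 mod 257 = 227
New hash = (242 + 227) mod 257 = 212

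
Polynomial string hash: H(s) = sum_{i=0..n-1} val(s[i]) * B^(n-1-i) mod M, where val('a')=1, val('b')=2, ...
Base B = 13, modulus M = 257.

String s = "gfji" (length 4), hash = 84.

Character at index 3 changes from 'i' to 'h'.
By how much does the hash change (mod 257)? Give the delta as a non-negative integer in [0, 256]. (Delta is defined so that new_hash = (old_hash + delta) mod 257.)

Delta formula: (val(new) - val(old)) * B^(n-1-k) mod M
  val('h') - val('i') = 8 - 9 = -1
  B^(n-1-k) = 13^0 mod 257 = 1
  Delta = -1 * 1 mod 257 = 256

Answer: 256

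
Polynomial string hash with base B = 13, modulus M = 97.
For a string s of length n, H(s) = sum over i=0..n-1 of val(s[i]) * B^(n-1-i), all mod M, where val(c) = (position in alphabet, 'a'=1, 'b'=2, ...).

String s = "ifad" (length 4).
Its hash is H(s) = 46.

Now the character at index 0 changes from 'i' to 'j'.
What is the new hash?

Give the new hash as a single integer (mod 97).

val('i') = 9, val('j') = 10
Position k = 0, exponent = n-1-k = 3
B^3 mod M = 13^3 mod 97 = 63
Delta = (10 - 9) * 63 mod 97 = 63
New hash = (46 + 63) mod 97 = 12

Answer: 12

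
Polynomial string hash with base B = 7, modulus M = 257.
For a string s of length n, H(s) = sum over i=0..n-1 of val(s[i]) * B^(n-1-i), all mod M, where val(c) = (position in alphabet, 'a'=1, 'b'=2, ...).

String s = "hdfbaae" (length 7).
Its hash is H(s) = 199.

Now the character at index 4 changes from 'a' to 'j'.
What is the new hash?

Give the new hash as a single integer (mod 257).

val('a') = 1, val('j') = 10
Position k = 4, exponent = n-1-k = 2
B^2 mod M = 7^2 mod 257 = 49
Delta = (10 - 1) * 49 mod 257 = 184
New hash = (199 + 184) mod 257 = 126

Answer: 126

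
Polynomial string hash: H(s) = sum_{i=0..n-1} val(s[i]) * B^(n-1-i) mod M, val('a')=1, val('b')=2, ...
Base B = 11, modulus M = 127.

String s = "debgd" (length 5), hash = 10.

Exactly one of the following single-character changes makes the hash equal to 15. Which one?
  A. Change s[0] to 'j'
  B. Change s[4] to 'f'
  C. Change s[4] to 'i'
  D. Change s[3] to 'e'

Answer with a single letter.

Answer: C

Derivation:
Option A: s[0]='d'->'j', delta=(10-4)*11^4 mod 127 = 89, hash=10+89 mod 127 = 99
Option B: s[4]='d'->'f', delta=(6-4)*11^0 mod 127 = 2, hash=10+2 mod 127 = 12
Option C: s[4]='d'->'i', delta=(9-4)*11^0 mod 127 = 5, hash=10+5 mod 127 = 15 <-- target
Option D: s[3]='g'->'e', delta=(5-7)*11^1 mod 127 = 105, hash=10+105 mod 127 = 115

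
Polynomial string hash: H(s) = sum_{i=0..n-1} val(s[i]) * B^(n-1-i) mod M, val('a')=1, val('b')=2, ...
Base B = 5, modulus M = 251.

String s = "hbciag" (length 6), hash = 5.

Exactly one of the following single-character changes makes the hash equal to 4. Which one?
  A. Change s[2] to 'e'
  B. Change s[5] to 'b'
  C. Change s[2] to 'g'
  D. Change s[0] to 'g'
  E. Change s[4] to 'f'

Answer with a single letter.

Option A: s[2]='c'->'e', delta=(5-3)*5^3 mod 251 = 250, hash=5+250 mod 251 = 4 <-- target
Option B: s[5]='g'->'b', delta=(2-7)*5^0 mod 251 = 246, hash=5+246 mod 251 = 0
Option C: s[2]='c'->'g', delta=(7-3)*5^3 mod 251 = 249, hash=5+249 mod 251 = 3
Option D: s[0]='h'->'g', delta=(7-8)*5^5 mod 251 = 138, hash=5+138 mod 251 = 143
Option E: s[4]='a'->'f', delta=(6-1)*5^1 mod 251 = 25, hash=5+25 mod 251 = 30

Answer: A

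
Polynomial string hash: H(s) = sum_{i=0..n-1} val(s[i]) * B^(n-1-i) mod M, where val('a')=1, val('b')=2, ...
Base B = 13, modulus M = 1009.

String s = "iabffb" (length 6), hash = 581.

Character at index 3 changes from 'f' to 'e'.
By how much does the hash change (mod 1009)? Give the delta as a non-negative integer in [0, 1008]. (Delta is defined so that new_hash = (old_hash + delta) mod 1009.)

Answer: 840

Derivation:
Delta formula: (val(new) - val(old)) * B^(n-1-k) mod M
  val('e') - val('f') = 5 - 6 = -1
  B^(n-1-k) = 13^2 mod 1009 = 169
  Delta = -1 * 169 mod 1009 = 840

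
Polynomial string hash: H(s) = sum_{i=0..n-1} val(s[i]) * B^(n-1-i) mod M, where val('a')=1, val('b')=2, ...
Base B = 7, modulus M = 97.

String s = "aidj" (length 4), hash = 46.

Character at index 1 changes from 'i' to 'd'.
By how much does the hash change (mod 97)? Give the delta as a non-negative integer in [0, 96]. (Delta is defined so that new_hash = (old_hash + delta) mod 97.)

Delta formula: (val(new) - val(old)) * B^(n-1-k) mod M
  val('d') - val('i') = 4 - 9 = -5
  B^(n-1-k) = 7^2 mod 97 = 49
  Delta = -5 * 49 mod 97 = 46

Answer: 46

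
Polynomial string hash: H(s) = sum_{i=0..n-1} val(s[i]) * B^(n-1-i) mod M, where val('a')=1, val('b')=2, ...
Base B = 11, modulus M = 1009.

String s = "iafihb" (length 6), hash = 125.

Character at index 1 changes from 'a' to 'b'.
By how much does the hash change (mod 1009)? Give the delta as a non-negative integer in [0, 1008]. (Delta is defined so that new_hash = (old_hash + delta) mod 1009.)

Answer: 515

Derivation:
Delta formula: (val(new) - val(old)) * B^(n-1-k) mod M
  val('b') - val('a') = 2 - 1 = 1
  B^(n-1-k) = 11^4 mod 1009 = 515
  Delta = 1 * 515 mod 1009 = 515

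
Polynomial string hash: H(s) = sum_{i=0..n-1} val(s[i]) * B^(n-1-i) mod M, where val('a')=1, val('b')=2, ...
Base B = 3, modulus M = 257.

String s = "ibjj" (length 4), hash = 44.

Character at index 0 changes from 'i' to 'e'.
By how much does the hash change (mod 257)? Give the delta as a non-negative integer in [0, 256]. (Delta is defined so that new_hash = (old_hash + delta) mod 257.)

Delta formula: (val(new) - val(old)) * B^(n-1-k) mod M
  val('e') - val('i') = 5 - 9 = -4
  B^(n-1-k) = 3^3 mod 257 = 27
  Delta = -4 * 27 mod 257 = 149

Answer: 149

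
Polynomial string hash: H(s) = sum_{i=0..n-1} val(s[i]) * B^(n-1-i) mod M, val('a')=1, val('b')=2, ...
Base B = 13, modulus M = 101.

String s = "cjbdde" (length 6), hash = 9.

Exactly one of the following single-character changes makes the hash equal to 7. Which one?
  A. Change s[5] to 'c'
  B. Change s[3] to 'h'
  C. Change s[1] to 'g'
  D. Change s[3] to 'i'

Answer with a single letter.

Option A: s[5]='e'->'c', delta=(3-5)*13^0 mod 101 = 99, hash=9+99 mod 101 = 7 <-- target
Option B: s[3]='d'->'h', delta=(8-4)*13^2 mod 101 = 70, hash=9+70 mod 101 = 79
Option C: s[1]='j'->'g', delta=(7-10)*13^4 mod 101 = 66, hash=9+66 mod 101 = 75
Option D: s[3]='d'->'i', delta=(9-4)*13^2 mod 101 = 37, hash=9+37 mod 101 = 46

Answer: A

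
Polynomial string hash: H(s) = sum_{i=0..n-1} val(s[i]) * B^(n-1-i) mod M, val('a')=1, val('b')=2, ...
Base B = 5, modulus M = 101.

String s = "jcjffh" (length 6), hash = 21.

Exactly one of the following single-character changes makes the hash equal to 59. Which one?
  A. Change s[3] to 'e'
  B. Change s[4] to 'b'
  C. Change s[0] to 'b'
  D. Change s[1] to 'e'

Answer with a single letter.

Answer: D

Derivation:
Option A: s[3]='f'->'e', delta=(5-6)*5^2 mod 101 = 76, hash=21+76 mod 101 = 97
Option B: s[4]='f'->'b', delta=(2-6)*5^1 mod 101 = 81, hash=21+81 mod 101 = 1
Option C: s[0]='j'->'b', delta=(2-10)*5^5 mod 101 = 48, hash=21+48 mod 101 = 69
Option D: s[1]='c'->'e', delta=(5-3)*5^4 mod 101 = 38, hash=21+38 mod 101 = 59 <-- target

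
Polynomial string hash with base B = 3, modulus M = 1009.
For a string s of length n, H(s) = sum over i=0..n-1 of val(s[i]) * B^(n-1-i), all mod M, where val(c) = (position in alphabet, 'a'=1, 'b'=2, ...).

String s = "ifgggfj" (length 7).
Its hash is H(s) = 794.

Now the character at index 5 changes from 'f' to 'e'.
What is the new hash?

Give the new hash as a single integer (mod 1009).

Answer: 791

Derivation:
val('f') = 6, val('e') = 5
Position k = 5, exponent = n-1-k = 1
B^1 mod M = 3^1 mod 1009 = 3
Delta = (5 - 6) * 3 mod 1009 = 1006
New hash = (794 + 1006) mod 1009 = 791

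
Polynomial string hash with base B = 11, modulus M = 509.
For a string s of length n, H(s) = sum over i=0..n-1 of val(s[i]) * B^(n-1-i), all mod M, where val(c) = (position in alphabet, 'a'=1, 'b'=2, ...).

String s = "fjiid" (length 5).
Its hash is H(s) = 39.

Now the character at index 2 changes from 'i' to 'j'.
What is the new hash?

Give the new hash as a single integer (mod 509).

Answer: 160

Derivation:
val('i') = 9, val('j') = 10
Position k = 2, exponent = n-1-k = 2
B^2 mod M = 11^2 mod 509 = 121
Delta = (10 - 9) * 121 mod 509 = 121
New hash = (39 + 121) mod 509 = 160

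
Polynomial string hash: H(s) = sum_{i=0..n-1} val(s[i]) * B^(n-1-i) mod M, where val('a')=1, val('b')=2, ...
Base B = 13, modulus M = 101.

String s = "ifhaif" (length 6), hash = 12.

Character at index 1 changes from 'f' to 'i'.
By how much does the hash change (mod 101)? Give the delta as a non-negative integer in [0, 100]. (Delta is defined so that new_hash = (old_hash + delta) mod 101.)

Answer: 35

Derivation:
Delta formula: (val(new) - val(old)) * B^(n-1-k) mod M
  val('i') - val('f') = 9 - 6 = 3
  B^(n-1-k) = 13^4 mod 101 = 79
  Delta = 3 * 79 mod 101 = 35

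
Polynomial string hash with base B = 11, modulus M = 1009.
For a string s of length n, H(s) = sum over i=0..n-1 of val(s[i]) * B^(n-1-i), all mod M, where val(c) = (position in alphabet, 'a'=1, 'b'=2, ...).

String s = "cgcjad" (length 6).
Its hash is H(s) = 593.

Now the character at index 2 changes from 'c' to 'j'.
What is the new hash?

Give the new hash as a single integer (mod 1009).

Answer: 829

Derivation:
val('c') = 3, val('j') = 10
Position k = 2, exponent = n-1-k = 3
B^3 mod M = 11^3 mod 1009 = 322
Delta = (10 - 3) * 322 mod 1009 = 236
New hash = (593 + 236) mod 1009 = 829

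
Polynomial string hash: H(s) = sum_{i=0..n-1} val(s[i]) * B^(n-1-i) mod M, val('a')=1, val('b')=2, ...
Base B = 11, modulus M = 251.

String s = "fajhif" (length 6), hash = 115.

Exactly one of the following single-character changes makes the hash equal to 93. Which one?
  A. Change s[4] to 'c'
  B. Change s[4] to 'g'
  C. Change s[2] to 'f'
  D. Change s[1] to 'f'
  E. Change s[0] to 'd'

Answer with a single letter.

Answer: B

Derivation:
Option A: s[4]='i'->'c', delta=(3-9)*11^1 mod 251 = 185, hash=115+185 mod 251 = 49
Option B: s[4]='i'->'g', delta=(7-9)*11^1 mod 251 = 229, hash=115+229 mod 251 = 93 <-- target
Option C: s[2]='j'->'f', delta=(6-10)*11^3 mod 251 = 198, hash=115+198 mod 251 = 62
Option D: s[1]='a'->'f', delta=(6-1)*11^4 mod 251 = 164, hash=115+164 mod 251 = 28
Option E: s[0]='f'->'d', delta=(4-6)*11^5 mod 251 = 182, hash=115+182 mod 251 = 46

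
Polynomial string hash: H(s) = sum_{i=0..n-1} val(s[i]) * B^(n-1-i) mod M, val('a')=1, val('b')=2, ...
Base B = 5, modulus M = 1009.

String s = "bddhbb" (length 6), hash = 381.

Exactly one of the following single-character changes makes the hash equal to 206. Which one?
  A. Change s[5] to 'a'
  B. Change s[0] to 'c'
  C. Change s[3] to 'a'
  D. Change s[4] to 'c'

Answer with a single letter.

Option A: s[5]='b'->'a', delta=(1-2)*5^0 mod 1009 = 1008, hash=381+1008 mod 1009 = 380
Option B: s[0]='b'->'c', delta=(3-2)*5^5 mod 1009 = 98, hash=381+98 mod 1009 = 479
Option C: s[3]='h'->'a', delta=(1-8)*5^2 mod 1009 = 834, hash=381+834 mod 1009 = 206 <-- target
Option D: s[4]='b'->'c', delta=(3-2)*5^1 mod 1009 = 5, hash=381+5 mod 1009 = 386

Answer: C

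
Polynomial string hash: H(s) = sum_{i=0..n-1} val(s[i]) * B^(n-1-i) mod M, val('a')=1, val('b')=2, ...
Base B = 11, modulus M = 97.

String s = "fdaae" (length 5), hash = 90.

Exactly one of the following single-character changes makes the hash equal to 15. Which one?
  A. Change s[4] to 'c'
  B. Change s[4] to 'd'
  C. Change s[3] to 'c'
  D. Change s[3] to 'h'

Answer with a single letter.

Option A: s[4]='e'->'c', delta=(3-5)*11^0 mod 97 = 95, hash=90+95 mod 97 = 88
Option B: s[4]='e'->'d', delta=(4-5)*11^0 mod 97 = 96, hash=90+96 mod 97 = 89
Option C: s[3]='a'->'c', delta=(3-1)*11^1 mod 97 = 22, hash=90+22 mod 97 = 15 <-- target
Option D: s[3]='a'->'h', delta=(8-1)*11^1 mod 97 = 77, hash=90+77 mod 97 = 70

Answer: C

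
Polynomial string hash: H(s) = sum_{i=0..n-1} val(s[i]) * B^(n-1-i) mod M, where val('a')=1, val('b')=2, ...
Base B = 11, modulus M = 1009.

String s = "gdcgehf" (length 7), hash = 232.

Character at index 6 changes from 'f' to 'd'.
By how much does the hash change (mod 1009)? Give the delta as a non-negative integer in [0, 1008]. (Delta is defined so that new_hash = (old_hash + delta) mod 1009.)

Answer: 1007

Derivation:
Delta formula: (val(new) - val(old)) * B^(n-1-k) mod M
  val('d') - val('f') = 4 - 6 = -2
  B^(n-1-k) = 11^0 mod 1009 = 1
  Delta = -2 * 1 mod 1009 = 1007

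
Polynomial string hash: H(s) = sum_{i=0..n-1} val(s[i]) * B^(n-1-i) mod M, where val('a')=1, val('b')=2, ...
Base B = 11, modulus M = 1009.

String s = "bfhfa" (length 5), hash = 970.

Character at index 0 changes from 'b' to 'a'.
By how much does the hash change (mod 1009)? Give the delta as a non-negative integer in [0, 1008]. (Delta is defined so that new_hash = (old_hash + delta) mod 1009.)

Delta formula: (val(new) - val(old)) * B^(n-1-k) mod M
  val('a') - val('b') = 1 - 2 = -1
  B^(n-1-k) = 11^4 mod 1009 = 515
  Delta = -1 * 515 mod 1009 = 494

Answer: 494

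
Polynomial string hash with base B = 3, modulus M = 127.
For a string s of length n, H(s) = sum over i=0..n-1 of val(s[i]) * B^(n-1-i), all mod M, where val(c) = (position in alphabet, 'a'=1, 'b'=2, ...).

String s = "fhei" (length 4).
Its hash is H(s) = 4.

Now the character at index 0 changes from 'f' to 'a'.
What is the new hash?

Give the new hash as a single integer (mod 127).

Answer: 123

Derivation:
val('f') = 6, val('a') = 1
Position k = 0, exponent = n-1-k = 3
B^3 mod M = 3^3 mod 127 = 27
Delta = (1 - 6) * 27 mod 127 = 119
New hash = (4 + 119) mod 127 = 123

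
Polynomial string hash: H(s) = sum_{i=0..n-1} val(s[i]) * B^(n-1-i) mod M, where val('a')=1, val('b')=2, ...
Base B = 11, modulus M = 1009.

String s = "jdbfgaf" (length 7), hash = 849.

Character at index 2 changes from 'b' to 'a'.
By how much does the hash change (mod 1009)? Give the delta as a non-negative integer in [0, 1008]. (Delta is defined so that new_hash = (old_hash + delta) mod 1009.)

Delta formula: (val(new) - val(old)) * B^(n-1-k) mod M
  val('a') - val('b') = 1 - 2 = -1
  B^(n-1-k) = 11^4 mod 1009 = 515
  Delta = -1 * 515 mod 1009 = 494

Answer: 494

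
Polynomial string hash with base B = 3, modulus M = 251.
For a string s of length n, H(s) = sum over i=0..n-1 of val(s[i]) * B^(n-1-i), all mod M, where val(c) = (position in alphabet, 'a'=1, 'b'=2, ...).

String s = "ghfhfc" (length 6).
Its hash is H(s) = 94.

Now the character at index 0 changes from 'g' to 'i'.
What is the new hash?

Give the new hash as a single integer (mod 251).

Answer: 78

Derivation:
val('g') = 7, val('i') = 9
Position k = 0, exponent = n-1-k = 5
B^5 mod M = 3^5 mod 251 = 243
Delta = (9 - 7) * 243 mod 251 = 235
New hash = (94 + 235) mod 251 = 78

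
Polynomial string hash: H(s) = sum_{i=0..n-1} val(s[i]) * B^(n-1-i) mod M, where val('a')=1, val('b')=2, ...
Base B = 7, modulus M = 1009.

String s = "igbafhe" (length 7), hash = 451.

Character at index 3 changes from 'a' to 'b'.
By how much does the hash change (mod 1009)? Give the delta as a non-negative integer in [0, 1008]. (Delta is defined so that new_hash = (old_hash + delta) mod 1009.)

Answer: 343

Derivation:
Delta formula: (val(new) - val(old)) * B^(n-1-k) mod M
  val('b') - val('a') = 2 - 1 = 1
  B^(n-1-k) = 7^3 mod 1009 = 343
  Delta = 1 * 343 mod 1009 = 343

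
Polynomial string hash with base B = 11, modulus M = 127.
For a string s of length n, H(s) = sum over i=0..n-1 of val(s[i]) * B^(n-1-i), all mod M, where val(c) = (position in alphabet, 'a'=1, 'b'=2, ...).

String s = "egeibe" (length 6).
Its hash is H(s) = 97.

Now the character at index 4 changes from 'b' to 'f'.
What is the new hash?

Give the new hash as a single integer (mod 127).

Answer: 14

Derivation:
val('b') = 2, val('f') = 6
Position k = 4, exponent = n-1-k = 1
B^1 mod M = 11^1 mod 127 = 11
Delta = (6 - 2) * 11 mod 127 = 44
New hash = (97 + 44) mod 127 = 14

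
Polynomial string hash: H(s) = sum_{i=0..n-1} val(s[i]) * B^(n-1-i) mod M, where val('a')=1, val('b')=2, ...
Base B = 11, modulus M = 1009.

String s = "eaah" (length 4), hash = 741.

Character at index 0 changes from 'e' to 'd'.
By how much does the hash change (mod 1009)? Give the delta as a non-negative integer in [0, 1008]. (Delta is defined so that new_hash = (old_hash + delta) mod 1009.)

Delta formula: (val(new) - val(old)) * B^(n-1-k) mod M
  val('d') - val('e') = 4 - 5 = -1
  B^(n-1-k) = 11^3 mod 1009 = 322
  Delta = -1 * 322 mod 1009 = 687

Answer: 687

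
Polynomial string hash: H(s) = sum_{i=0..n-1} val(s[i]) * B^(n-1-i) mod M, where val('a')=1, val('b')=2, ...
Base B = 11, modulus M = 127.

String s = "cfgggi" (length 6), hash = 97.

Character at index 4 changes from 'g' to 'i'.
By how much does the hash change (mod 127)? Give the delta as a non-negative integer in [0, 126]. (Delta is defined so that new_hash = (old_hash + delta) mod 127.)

Answer: 22

Derivation:
Delta formula: (val(new) - val(old)) * B^(n-1-k) mod M
  val('i') - val('g') = 9 - 7 = 2
  B^(n-1-k) = 11^1 mod 127 = 11
  Delta = 2 * 11 mod 127 = 22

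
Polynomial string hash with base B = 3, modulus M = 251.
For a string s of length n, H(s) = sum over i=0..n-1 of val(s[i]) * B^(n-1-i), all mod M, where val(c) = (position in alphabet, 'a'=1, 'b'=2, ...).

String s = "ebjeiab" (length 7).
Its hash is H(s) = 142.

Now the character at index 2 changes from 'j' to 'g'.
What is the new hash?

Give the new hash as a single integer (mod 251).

val('j') = 10, val('g') = 7
Position k = 2, exponent = n-1-k = 4
B^4 mod M = 3^4 mod 251 = 81
Delta = (7 - 10) * 81 mod 251 = 8
New hash = (142 + 8) mod 251 = 150

Answer: 150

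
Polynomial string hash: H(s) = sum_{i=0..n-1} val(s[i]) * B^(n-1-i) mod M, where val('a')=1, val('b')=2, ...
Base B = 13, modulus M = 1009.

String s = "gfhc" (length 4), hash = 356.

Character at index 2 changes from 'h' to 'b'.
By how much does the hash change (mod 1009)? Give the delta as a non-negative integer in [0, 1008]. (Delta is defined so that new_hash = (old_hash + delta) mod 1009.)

Answer: 931

Derivation:
Delta formula: (val(new) - val(old)) * B^(n-1-k) mod M
  val('b') - val('h') = 2 - 8 = -6
  B^(n-1-k) = 13^1 mod 1009 = 13
  Delta = -6 * 13 mod 1009 = 931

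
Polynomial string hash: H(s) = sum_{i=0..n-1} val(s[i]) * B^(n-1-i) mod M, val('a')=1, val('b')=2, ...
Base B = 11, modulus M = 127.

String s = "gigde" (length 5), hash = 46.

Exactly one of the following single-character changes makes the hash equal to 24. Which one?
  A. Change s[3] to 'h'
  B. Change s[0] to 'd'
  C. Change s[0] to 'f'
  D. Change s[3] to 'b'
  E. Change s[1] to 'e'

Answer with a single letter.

Answer: D

Derivation:
Option A: s[3]='d'->'h', delta=(8-4)*11^1 mod 127 = 44, hash=46+44 mod 127 = 90
Option B: s[0]='g'->'d', delta=(4-7)*11^4 mod 127 = 19, hash=46+19 mod 127 = 65
Option C: s[0]='g'->'f', delta=(6-7)*11^4 mod 127 = 91, hash=46+91 mod 127 = 10
Option D: s[3]='d'->'b', delta=(2-4)*11^1 mod 127 = 105, hash=46+105 mod 127 = 24 <-- target
Option E: s[1]='i'->'e', delta=(5-9)*11^3 mod 127 = 10, hash=46+10 mod 127 = 56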